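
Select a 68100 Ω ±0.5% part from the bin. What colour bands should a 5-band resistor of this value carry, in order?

blue, grey, brown, red, green

68100 Ω = 681 × 10^2.
6 → blue
8 → grey
1 → brown
Multiplier 10^2 → red.
±0.5% tolerance → green.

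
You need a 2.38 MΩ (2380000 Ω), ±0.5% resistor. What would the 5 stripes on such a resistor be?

2380000 Ω = 238 × 10^4.
2 → red
3 → orange
8 → grey
Multiplier 10^4 → yellow.
±0.5% tolerance → green.

red, orange, grey, yellow, green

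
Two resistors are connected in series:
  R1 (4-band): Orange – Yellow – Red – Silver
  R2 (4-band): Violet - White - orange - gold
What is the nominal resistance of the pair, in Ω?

R1: orange, yellow → 34; red ×10^2 → 3400 Ω.
R2: violet, white → 79; orange ×10^3 → 79000 Ω.
Series: 3400 + 79000 = 82400 Ω.

82400 Ω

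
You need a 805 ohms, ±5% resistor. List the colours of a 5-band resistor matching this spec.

grey, black, green, black, gold

805 Ω = 805 × 10^0.
8 → grey
0 → black
5 → green
Multiplier 10^0 → black.
±5% tolerance → gold.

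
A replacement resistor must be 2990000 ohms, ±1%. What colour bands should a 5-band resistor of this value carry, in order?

2990000 Ω = 299 × 10^4.
2 → red
9 → white
9 → white
Multiplier 10^4 → yellow.
±1% tolerance → brown.

red, white, white, yellow, brown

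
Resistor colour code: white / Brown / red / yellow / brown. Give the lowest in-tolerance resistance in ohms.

White → 9 (first significant figure)
Brown → 1 (second significant figure)
Red → 2 (third significant figure)
Yellow → ×10^4 multiplier
Brown → ±1% tolerance
912 × 10000 = 9120000 Ω
Lowest = 9120000 × (1 − 1/100) = 9028800 Ω.

9028800 Ω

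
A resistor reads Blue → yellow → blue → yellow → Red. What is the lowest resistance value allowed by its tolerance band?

Blue → 6 (first significant figure)
Yellow → 4 (second significant figure)
Blue → 6 (third significant figure)
Yellow → ×10^4 multiplier
Red → ±2% tolerance
646 × 10000 = 6460000 Ω
Lowest = 6460000 × (1 − 2/100) = 6330800 Ω.

6330800 Ω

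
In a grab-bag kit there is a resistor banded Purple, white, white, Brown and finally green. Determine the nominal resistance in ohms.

7990 Ω

Violet → 7 (first significant figure)
White → 9 (second significant figure)
White → 9 (third significant figure)
Brown → ×10 multiplier
799 × 10 = 7990 Ω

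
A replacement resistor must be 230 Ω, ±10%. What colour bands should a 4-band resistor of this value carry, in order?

red, orange, brown, silver

230 Ω = 23 × 10^1.
2 → red
3 → orange
Multiplier 10^1 → brown.
±10% tolerance → silver.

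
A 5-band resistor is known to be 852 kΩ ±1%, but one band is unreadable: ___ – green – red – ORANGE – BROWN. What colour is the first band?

grey

852000 Ω = 852 × 10^3.
The first band gives digit 8 of the significand, and 8 is grey.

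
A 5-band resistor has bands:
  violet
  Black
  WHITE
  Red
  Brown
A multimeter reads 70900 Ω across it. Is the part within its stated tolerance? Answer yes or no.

Violet → 7 (first significant figure)
Black → 0 (second significant figure)
White → 9 (third significant figure)
Red → ×10^2 multiplier
Brown → ±1% tolerance
709 × 100 = 70900 Ω
Allowed range: 70191 Ω to 71609 Ω.
70900 Ω lies inside that range.

yes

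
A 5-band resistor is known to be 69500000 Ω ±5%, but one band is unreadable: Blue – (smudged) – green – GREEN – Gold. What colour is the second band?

69500000 Ω = 695 × 10^5.
The second band gives digit 9 of the significand, and 9 is white.

white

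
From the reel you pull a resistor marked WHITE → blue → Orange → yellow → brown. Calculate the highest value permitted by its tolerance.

9726300 Ω

White → 9 (first significant figure)
Blue → 6 (second significant figure)
Orange → 3 (third significant figure)
Yellow → ×10^4 multiplier
Brown → ±1% tolerance
963 × 10000 = 9630000 Ω
Highest = 9630000 × (1 + 1/100) = 9726300 Ω.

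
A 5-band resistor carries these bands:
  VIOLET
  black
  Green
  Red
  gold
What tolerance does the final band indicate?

The last band, gold, is the tolerance band.
Gold corresponds to ±5%.

±5%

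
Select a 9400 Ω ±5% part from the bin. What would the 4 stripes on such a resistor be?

9400 Ω = 94 × 10^2.
9 → white
4 → yellow
Multiplier 10^2 → red.
±5% tolerance → gold.

white, yellow, red, gold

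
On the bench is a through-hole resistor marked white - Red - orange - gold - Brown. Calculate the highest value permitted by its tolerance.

93.223 Ω

White → 9 (first significant figure)
Red → 2 (second significant figure)
Orange → 3 (third significant figure)
Gold → ×0.1 multiplier
Brown → ±1% tolerance
923 × 0.1 = 92.3 Ω
Highest = 92.3 × (1 + 1/100) = 93.223 Ω.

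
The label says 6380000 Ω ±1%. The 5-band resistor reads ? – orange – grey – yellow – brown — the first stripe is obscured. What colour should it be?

6380000 Ω = 638 × 10^4.
The first band gives digit 6 of the significand, and 6 is blue.

blue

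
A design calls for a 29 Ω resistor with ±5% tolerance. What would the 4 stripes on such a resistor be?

29 Ω = 29 × 10^0.
2 → red
9 → white
Multiplier 10^0 → black.
±5% tolerance → gold.

red, white, black, gold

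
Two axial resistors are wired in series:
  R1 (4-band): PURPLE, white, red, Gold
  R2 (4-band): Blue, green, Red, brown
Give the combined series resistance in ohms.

14400 Ω

R1: violet, white → 79; red ×10^2 → 7900 Ω.
R2: blue, green → 65; red ×10^2 → 6500 Ω.
Series: 7900 + 6500 = 14400 Ω.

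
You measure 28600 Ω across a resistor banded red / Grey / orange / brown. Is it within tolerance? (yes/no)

no

Red → 2 (first significant figure)
Grey → 8 (second significant figure)
Orange → ×10^3 multiplier
Brown → ±1% tolerance
28 × 1000 = 28000 Ω
Allowed range: 27720 Ω to 28280 Ω.
28600 Ω lies outside that range.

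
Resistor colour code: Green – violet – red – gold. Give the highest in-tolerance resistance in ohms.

Green → 5 (first significant figure)
Violet → 7 (second significant figure)
Red → ×10^2 multiplier
Gold → ±5% tolerance
57 × 100 = 5700 Ω
Highest = 5700 × (1 + 5/100) = 5985 Ω.

5985 Ω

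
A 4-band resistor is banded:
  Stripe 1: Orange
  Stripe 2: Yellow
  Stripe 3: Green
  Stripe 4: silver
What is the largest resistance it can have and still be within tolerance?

Orange → 3 (first significant figure)
Yellow → 4 (second significant figure)
Green → ×10^5 multiplier
Silver → ±10% tolerance
34 × 100000 = 3400000 Ω
Largest = 3400000 × (1 + 10/100) = 3740000 Ω.

3740000 Ω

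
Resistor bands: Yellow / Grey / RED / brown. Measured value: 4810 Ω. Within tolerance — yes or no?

Yellow → 4 (first significant figure)
Grey → 8 (second significant figure)
Red → ×10^2 multiplier
Brown → ±1% tolerance
48 × 100 = 4800 Ω
Allowed range: 4752 Ω to 4848 Ω.
4810 Ω lies inside that range.

yes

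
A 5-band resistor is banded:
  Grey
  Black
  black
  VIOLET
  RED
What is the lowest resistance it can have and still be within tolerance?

Grey → 8 (first significant figure)
Black → 0 (second significant figure)
Black → 0 (third significant figure)
Violet → ×10^7 multiplier
Red → ±2% tolerance
800 × 10000000 = 8000000000 Ω
Lowest = 8000000000 × (1 − 2/100) = 7840000000 Ω.

7840000000 Ω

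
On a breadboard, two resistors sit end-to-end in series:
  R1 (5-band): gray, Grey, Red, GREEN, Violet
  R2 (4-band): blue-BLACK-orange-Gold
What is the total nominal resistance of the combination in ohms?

R1: grey, grey, red → 882; green ×10^5 → 88200000 Ω.
R2: blue, black → 60; orange ×10^3 → 60000 Ω.
Series: 88200000 + 60000 = 88260000 Ω.

88260000 Ω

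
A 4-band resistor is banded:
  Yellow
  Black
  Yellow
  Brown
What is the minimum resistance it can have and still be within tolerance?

396000 Ω

Yellow → 4 (first significant figure)
Black → 0 (second significant figure)
Yellow → ×10^4 multiplier
Brown → ±1% tolerance
40 × 10000 = 400000 Ω
Minimum = 400000 × (1 − 1/100) = 396000 Ω.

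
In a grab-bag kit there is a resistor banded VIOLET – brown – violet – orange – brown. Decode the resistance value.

717000 Ω

Violet → 7 (first significant figure)
Brown → 1 (second significant figure)
Violet → 7 (third significant figure)
Orange → ×10^3 multiplier
717 × 1000 = 717000 Ω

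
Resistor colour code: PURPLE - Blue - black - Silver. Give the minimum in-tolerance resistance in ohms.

Violet → 7 (first significant figure)
Blue → 6 (second significant figure)
Black → ×1 multiplier
Silver → ±10% tolerance
76 × 1 = 76 Ω
Minimum = 76 × (1 − 10/100) = 68.4 Ω.

68.4 Ω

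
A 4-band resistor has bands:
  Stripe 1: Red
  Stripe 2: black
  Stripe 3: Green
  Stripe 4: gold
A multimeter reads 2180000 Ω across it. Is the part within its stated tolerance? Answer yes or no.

no

Red → 2 (first significant figure)
Black → 0 (second significant figure)
Green → ×10^5 multiplier
Gold → ±5% tolerance
20 × 100000 = 2000000 Ω
Allowed range: 1900000 Ω to 2100000 Ω.
2180000 Ω lies outside that range.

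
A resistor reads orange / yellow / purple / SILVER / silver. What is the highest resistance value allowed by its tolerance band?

Orange → 3 (first significant figure)
Yellow → 4 (second significant figure)
Violet → 7 (third significant figure)
Silver → ×0.01 multiplier
Silver → ±10% tolerance
347 × 0.01 = 3.47 Ω
Highest = 3.47 × (1 + 10/100) = 3.817 Ω.

3.817 Ω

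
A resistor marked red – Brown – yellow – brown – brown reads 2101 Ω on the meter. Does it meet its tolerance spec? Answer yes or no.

no

Red → 2 (first significant figure)
Brown → 1 (second significant figure)
Yellow → 4 (third significant figure)
Brown → ×10 multiplier
Brown → ±1% tolerance
214 × 10 = 2140 Ω
Allowed range: 2118.6 Ω to 2161.4 Ω.
2101 Ω lies outside that range.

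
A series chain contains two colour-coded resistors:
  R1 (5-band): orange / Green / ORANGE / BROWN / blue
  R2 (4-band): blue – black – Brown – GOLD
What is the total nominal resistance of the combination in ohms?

R1: orange, green, orange → 353; brown ×10 → 3530 Ω.
R2: blue, black → 60; brown ×10 → 600 Ω.
Series: 3530 + 600 = 4130 Ω.

4130 Ω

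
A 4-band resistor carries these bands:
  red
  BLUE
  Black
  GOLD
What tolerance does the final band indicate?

The last band, gold, is the tolerance band.
Gold corresponds to ±5%.

±5%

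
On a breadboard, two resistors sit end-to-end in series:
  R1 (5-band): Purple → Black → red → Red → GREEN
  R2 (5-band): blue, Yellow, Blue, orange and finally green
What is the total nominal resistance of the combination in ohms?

R1: violet, black, red → 702; red ×10^2 → 70200 Ω.
R2: blue, yellow, blue → 646; orange ×10^3 → 646000 Ω.
Series: 70200 + 646000 = 716200 Ω.

716200 Ω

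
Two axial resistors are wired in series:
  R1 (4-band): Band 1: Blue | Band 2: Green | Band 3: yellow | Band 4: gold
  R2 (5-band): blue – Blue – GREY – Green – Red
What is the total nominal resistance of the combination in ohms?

R1: blue, green → 65; yellow ×10^4 → 650000 Ω.
R2: blue, blue, grey → 668; green ×10^5 → 66800000 Ω.
Series: 650000 + 66800000 = 67450000 Ω.

67450000 Ω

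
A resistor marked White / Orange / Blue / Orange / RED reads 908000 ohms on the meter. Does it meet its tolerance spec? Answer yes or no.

no

White → 9 (first significant figure)
Orange → 3 (second significant figure)
Blue → 6 (third significant figure)
Orange → ×10^3 multiplier
Red → ±2% tolerance
936 × 1000 = 936000 Ω
Allowed range: 917280 Ω to 954720 Ω.
908000 ohms lies outside that range.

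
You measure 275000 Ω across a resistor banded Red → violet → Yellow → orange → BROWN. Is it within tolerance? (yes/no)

yes

Red → 2 (first significant figure)
Violet → 7 (second significant figure)
Yellow → 4 (third significant figure)
Orange → ×10^3 multiplier
Brown → ±1% tolerance
274 × 1000 = 274000 Ω
Allowed range: 271260 Ω to 276740 Ω.
275000 Ω lies inside that range.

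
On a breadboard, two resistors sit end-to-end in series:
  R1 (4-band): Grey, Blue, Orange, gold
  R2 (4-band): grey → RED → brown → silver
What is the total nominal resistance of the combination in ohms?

R1: grey, blue → 86; orange ×10^3 → 86000 Ω.
R2: grey, red → 82; brown ×10 → 820 Ω.
Series: 86000 + 820 = 86820 Ω.

86820 Ω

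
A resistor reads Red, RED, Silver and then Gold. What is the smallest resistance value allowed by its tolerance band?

0.209 Ω

Red → 2 (first significant figure)
Red → 2 (second significant figure)
Silver → ×0.01 multiplier
Gold → ±5% tolerance
22 × 0.01 = 0.22 Ω
Smallest = 0.22 × (1 − 5/100) = 0.209 Ω.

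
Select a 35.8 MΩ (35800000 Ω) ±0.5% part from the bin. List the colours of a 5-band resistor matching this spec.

35800000 Ω = 358 × 10^5.
3 → orange
5 → green
8 → grey
Multiplier 10^5 → green.
±0.5% tolerance → green.

orange, green, grey, green, green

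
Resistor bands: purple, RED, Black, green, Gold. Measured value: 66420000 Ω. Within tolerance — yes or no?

Violet → 7 (first significant figure)
Red → 2 (second significant figure)
Black → 0 (third significant figure)
Green → ×10^5 multiplier
Gold → ±5% tolerance
720 × 100000 = 72000000 Ω
Allowed range: 68400000 Ω to 75600000 Ω.
66420000 Ω lies outside that range.

no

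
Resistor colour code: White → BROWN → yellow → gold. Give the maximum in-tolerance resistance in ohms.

White → 9 (first significant figure)
Brown → 1 (second significant figure)
Yellow → ×10^4 multiplier
Gold → ±5% tolerance
91 × 10000 = 910000 Ω
Maximum = 910000 × (1 + 5/100) = 955500 Ω.

955500 Ω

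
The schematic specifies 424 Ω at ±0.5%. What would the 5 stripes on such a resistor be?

424 Ω = 424 × 10^0.
4 → yellow
2 → red
4 → yellow
Multiplier 10^0 → black.
±0.5% tolerance → green.

yellow, red, yellow, black, green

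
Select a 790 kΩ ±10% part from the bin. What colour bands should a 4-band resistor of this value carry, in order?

violet, white, yellow, silver

790000 Ω = 79 × 10^4.
7 → violet
9 → white
Multiplier 10^4 → yellow.
±10% tolerance → silver.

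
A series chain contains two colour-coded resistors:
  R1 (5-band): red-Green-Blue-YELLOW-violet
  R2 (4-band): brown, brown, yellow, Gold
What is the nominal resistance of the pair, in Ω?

2670000 Ω

R1: red, green, blue → 256; yellow ×10^4 → 2560000 Ω.
R2: brown, brown → 11; yellow ×10^4 → 110000 Ω.
Series: 2560000 + 110000 = 2670000 Ω.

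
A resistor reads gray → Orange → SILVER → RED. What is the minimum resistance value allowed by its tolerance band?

0.8134 Ω

Grey → 8 (first significant figure)
Orange → 3 (second significant figure)
Silver → ×0.01 multiplier
Red → ±2% tolerance
83 × 0.01 = 0.83 Ω
Minimum = 0.83 × (1 − 2/100) = 0.8134 Ω.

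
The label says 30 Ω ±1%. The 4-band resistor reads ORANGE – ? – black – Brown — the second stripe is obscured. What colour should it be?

30 Ω = 30 × 10^0.
The second band gives digit 0 of the significand, and 0 is black.

black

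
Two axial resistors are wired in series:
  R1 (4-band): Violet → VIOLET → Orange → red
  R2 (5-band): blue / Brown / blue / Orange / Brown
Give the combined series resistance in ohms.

693000 Ω

R1: violet, violet → 77; orange ×10^3 → 77000 Ω.
R2: blue, brown, blue → 616; orange ×10^3 → 616000 Ω.
Series: 77000 + 616000 = 693000 Ω.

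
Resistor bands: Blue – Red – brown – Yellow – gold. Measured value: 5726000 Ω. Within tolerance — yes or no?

Blue → 6 (first significant figure)
Red → 2 (second significant figure)
Brown → 1 (third significant figure)
Yellow → ×10^4 multiplier
Gold → ±5% tolerance
621 × 10000 = 6210000 Ω
Allowed range: 5899500 Ω to 6520500 Ω.
5726000 Ω lies outside that range.

no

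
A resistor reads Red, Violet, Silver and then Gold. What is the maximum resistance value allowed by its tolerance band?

0.2835 Ω

Red → 2 (first significant figure)
Violet → 7 (second significant figure)
Silver → ×0.01 multiplier
Gold → ±5% tolerance
27 × 0.01 = 0.27 Ω
Maximum = 0.27 × (1 + 5/100) = 0.2835 Ω.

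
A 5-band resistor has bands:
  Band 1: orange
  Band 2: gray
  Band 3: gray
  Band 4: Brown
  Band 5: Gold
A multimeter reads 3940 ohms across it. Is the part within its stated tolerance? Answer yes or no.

Orange → 3 (first significant figure)
Grey → 8 (second significant figure)
Grey → 8 (third significant figure)
Brown → ×10 multiplier
Gold → ±5% tolerance
388 × 10 = 3880 Ω
Allowed range: 3686 Ω to 4074 Ω.
3940 ohms lies inside that range.

yes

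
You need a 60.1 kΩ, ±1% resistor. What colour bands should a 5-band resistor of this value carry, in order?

blue, black, brown, red, brown

60100 Ω = 601 × 10^2.
6 → blue
0 → black
1 → brown
Multiplier 10^2 → red.
±1% tolerance → brown.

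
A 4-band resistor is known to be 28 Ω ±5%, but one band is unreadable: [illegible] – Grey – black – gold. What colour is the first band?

28 Ω = 28 × 10^0.
The first band gives digit 2 of the significand, and 2 is red.

red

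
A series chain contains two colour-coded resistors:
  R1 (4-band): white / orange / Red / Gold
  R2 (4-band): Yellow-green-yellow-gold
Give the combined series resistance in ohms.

459300 Ω

R1: white, orange → 93; red ×10^2 → 9300 Ω.
R2: yellow, green → 45; yellow ×10^4 → 450000 Ω.
Series: 9300 + 450000 = 459300 Ω.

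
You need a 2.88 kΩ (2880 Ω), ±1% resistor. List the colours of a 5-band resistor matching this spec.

2880 Ω = 288 × 10^1.
2 → red
8 → grey
8 → grey
Multiplier 10^1 → brown.
±1% tolerance → brown.

red, grey, grey, brown, brown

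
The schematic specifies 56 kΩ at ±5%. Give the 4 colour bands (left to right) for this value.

56000 Ω = 56 × 10^3.
5 → green
6 → blue
Multiplier 10^3 → orange.
±5% tolerance → gold.

green, blue, orange, gold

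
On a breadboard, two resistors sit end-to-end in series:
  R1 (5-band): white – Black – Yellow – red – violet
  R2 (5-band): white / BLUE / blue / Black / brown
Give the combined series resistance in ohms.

R1: white, black, yellow → 904; red ×10^2 → 90400 Ω.
R2: white, blue, blue → 966; black ×1 → 966 Ω.
Series: 90400 + 966 = 91366 Ω.

91366 Ω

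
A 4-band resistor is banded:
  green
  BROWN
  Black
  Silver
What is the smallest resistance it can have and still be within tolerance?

45.9 Ω

Green → 5 (first significant figure)
Brown → 1 (second significant figure)
Black → ×1 multiplier
Silver → ±10% tolerance
51 × 1 = 51 Ω
Smallest = 51 × (1 − 10/100) = 45.9 Ω.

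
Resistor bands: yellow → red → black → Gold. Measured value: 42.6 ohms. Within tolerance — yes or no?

Yellow → 4 (first significant figure)
Red → 2 (second significant figure)
Black → ×1 multiplier
Gold → ±5% tolerance
42 × 1 = 42 Ω
Allowed range: 39.9 Ω to 44.1 Ω.
42.6 ohms lies inside that range.

yes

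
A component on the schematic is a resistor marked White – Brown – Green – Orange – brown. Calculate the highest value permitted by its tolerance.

White → 9 (first significant figure)
Brown → 1 (second significant figure)
Green → 5 (third significant figure)
Orange → ×10^3 multiplier
Brown → ±1% tolerance
915 × 1000 = 915000 Ω
Highest = 915000 × (1 + 1/100) = 924150 Ω.

924150 Ω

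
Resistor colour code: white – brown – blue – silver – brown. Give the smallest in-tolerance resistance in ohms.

White → 9 (first significant figure)
Brown → 1 (second significant figure)
Blue → 6 (third significant figure)
Silver → ×0.01 multiplier
Brown → ±1% tolerance
916 × 0.01 = 9.16 Ω
Smallest = 9.16 × (1 − 1/100) = 9.0684 Ω.

9.0684 Ω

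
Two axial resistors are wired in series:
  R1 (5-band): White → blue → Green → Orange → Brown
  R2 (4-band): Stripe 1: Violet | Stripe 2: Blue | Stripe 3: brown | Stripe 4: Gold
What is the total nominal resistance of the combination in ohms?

965760 Ω

R1: white, blue, green → 965; orange ×10^3 → 965000 Ω.
R2: violet, blue → 76; brown ×10 → 760 Ω.
Series: 965000 + 760 = 965760 Ω.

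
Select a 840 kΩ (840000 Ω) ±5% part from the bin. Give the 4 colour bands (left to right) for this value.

grey, yellow, yellow, gold

840000 Ω = 84 × 10^4.
8 → grey
4 → yellow
Multiplier 10^4 → yellow.
±5% tolerance → gold.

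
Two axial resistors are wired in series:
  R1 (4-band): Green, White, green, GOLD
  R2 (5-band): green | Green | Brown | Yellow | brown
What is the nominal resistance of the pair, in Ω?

11410000 Ω

R1: green, white → 59; green ×10^5 → 5900000 Ω.
R2: green, green, brown → 551; yellow ×10^4 → 5510000 Ω.
Series: 5900000 + 5510000 = 11410000 Ω.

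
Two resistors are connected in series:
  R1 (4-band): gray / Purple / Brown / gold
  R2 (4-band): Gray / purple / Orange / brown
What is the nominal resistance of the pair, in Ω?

R1: grey, violet → 87; brown ×10 → 870 Ω.
R2: grey, violet → 87; orange ×10^3 → 87000 Ω.
Series: 870 + 87000 = 87870 Ω.

87870 Ω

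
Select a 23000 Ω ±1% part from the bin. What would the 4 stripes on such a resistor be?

23000 Ω = 23 × 10^3.
2 → red
3 → orange
Multiplier 10^3 → orange.
±1% tolerance → brown.

red, orange, orange, brown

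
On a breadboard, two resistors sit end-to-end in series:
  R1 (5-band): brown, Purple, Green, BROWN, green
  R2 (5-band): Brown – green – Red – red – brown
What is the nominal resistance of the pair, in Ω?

R1: brown, violet, green → 175; brown ×10 → 1750 Ω.
R2: brown, green, red → 152; red ×10^2 → 15200 Ω.
Series: 1750 + 15200 = 16950 Ω.

16950 Ω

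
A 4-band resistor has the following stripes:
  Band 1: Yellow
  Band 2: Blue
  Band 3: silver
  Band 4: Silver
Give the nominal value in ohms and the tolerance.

0.46 Ω ±10%

Yellow → 4 (first significant figure)
Blue → 6 (second significant figure)
Silver → ×0.01 multiplier
Silver → ±10% tolerance
46 × 0.01 = 0.46 Ω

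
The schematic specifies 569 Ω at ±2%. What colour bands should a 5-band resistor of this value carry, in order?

green, blue, white, black, red

569 Ω = 569 × 10^0.
5 → green
6 → blue
9 → white
Multiplier 10^0 → black.
±2% tolerance → red.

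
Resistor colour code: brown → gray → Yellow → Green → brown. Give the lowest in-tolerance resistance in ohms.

18216000 Ω

Brown → 1 (first significant figure)
Grey → 8 (second significant figure)
Yellow → 4 (third significant figure)
Green → ×10^5 multiplier
Brown → ±1% tolerance
184 × 100000 = 18400000 Ω
Lowest = 18400000 × (1 − 1/100) = 18216000 Ω.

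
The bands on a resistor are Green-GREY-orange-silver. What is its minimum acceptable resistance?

52200 Ω

Green → 5 (first significant figure)
Grey → 8 (second significant figure)
Orange → ×10^3 multiplier
Silver → ±10% tolerance
58 × 1000 = 58000 Ω
Minimum = 58000 × (1 − 10/100) = 52200 Ω.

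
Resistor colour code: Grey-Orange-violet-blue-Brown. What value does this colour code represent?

Grey → 8 (first significant figure)
Orange → 3 (second significant figure)
Violet → 7 (third significant figure)
Blue → ×10^6 multiplier
837 × 1000000 = 837000000 Ω

837000000 Ω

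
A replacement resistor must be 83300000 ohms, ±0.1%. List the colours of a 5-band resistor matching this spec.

83300000 Ω = 833 × 10^5.
8 → grey
3 → orange
3 → orange
Multiplier 10^5 → green.
±0.1% tolerance → violet.

grey, orange, orange, green, violet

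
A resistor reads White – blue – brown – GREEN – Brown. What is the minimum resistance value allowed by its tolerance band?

95139000 Ω

White → 9 (first significant figure)
Blue → 6 (second significant figure)
Brown → 1 (third significant figure)
Green → ×10^5 multiplier
Brown → ±1% tolerance
961 × 100000 = 96100000 Ω
Minimum = 96100000 × (1 − 1/100) = 95139000 Ω.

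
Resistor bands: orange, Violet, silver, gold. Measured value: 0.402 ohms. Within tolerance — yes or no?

no

Orange → 3 (first significant figure)
Violet → 7 (second significant figure)
Silver → ×0.01 multiplier
Gold → ±5% tolerance
37 × 0.01 = 0.37 Ω
Allowed range: 0.3515 Ω to 0.3885 Ω.
0.402 ohms lies outside that range.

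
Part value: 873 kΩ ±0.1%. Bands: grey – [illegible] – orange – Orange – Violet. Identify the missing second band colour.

873000 Ω = 873 × 10^3.
The second band gives digit 7 of the significand, and 7 is violet.

violet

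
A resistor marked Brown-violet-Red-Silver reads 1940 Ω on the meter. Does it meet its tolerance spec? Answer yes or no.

no

Brown → 1 (first significant figure)
Violet → 7 (second significant figure)
Red → ×10^2 multiplier
Silver → ±10% tolerance
17 × 100 = 1700 Ω
Allowed range: 1530 Ω to 1870 Ω.
1940 Ω lies outside that range.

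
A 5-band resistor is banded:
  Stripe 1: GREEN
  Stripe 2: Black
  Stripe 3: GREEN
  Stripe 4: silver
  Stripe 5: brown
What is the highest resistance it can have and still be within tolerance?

Green → 5 (first significant figure)
Black → 0 (second significant figure)
Green → 5 (third significant figure)
Silver → ×0.01 multiplier
Brown → ±1% tolerance
505 × 0.01 = 5.05 Ω
Highest = 5.05 × (1 + 1/100) = 5.1005 Ω.

5.1005 Ω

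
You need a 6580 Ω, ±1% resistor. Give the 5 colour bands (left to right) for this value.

6580 Ω = 658 × 10^1.
6 → blue
5 → green
8 → grey
Multiplier 10^1 → brown.
±1% tolerance → brown.

blue, green, grey, brown, brown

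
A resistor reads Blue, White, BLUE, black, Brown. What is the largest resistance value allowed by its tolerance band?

702.96 Ω

Blue → 6 (first significant figure)
White → 9 (second significant figure)
Blue → 6 (third significant figure)
Black → ×1 multiplier
Brown → ±1% tolerance
696 × 1 = 696 Ω
Largest = 696 × (1 + 1/100) = 702.96 Ω.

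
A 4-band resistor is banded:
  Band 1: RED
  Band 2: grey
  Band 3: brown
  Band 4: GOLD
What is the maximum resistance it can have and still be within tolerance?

294 Ω

Red → 2 (first significant figure)
Grey → 8 (second significant figure)
Brown → ×10 multiplier
Gold → ±5% tolerance
28 × 10 = 280 Ω
Maximum = 280 × (1 + 5/100) = 294 Ω.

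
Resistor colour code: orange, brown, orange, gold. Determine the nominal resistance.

Orange → 3 (first significant figure)
Brown → 1 (second significant figure)
Orange → ×10^3 multiplier
31 × 1000 = 31000 Ω

31000 Ω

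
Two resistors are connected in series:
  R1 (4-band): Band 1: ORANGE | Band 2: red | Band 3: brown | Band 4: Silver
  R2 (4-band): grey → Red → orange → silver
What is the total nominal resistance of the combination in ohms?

R1: orange, red → 32; brown ×10 → 320 Ω.
R2: grey, red → 82; orange ×10^3 → 82000 Ω.
Series: 320 + 82000 = 82320 Ω.

82320 Ω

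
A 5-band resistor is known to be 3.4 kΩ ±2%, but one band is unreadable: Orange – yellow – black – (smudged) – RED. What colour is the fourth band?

3400 Ω = 340 × 10^1.
The fourth band is the multiplier, 10^1, which is brown.

brown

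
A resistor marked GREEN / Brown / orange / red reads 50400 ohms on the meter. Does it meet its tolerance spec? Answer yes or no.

yes

Green → 5 (first significant figure)
Brown → 1 (second significant figure)
Orange → ×10^3 multiplier
Red → ±2% tolerance
51 × 1000 = 51000 Ω
Allowed range: 49980 Ω to 52020 Ω.
50400 ohms lies inside that range.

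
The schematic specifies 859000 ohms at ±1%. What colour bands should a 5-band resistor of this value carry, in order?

grey, green, white, orange, brown

859000 Ω = 859 × 10^3.
8 → grey
5 → green
9 → white
Multiplier 10^3 → orange.
±1% tolerance → brown.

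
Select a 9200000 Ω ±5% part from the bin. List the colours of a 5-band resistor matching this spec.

9200000 Ω = 920 × 10^4.
9 → white
2 → red
0 → black
Multiplier 10^4 → yellow.
±5% tolerance → gold.

white, red, black, yellow, gold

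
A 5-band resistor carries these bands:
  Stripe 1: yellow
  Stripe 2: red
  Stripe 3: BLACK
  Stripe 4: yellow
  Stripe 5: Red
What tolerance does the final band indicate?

The last band, red, is the tolerance band.
Red corresponds to ±2%.

±2%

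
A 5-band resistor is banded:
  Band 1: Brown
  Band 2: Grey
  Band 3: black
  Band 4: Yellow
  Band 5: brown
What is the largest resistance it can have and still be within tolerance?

Brown → 1 (first significant figure)
Grey → 8 (second significant figure)
Black → 0 (third significant figure)
Yellow → ×10^4 multiplier
Brown → ±1% tolerance
180 × 10000 = 1800000 Ω
Largest = 1800000 × (1 + 1/100) = 1818000 Ω.

1818000 Ω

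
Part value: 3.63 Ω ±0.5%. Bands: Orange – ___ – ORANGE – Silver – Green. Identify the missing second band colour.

3.63 Ω = 363 × 10^-2.
The second band gives digit 6 of the significand, and 6 is blue.

blue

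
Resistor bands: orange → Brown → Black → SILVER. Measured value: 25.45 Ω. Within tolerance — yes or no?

no

Orange → 3 (first significant figure)
Brown → 1 (second significant figure)
Black → ×1 multiplier
Silver → ±10% tolerance
31 × 1 = 31 Ω
Allowed range: 27.9 Ω to 34.1 Ω.
25.45 Ω lies outside that range.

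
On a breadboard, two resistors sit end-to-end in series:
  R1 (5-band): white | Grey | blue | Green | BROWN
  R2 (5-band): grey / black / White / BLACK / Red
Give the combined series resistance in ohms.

98600809 Ω

R1: white, grey, blue → 986; green ×10^5 → 98600000 Ω.
R2: grey, black, white → 809; black ×1 → 809 Ω.
Series: 98600000 + 809 = 98600809 Ω.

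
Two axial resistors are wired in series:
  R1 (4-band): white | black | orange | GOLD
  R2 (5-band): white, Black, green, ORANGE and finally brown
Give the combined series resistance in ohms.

R1: white, black → 90; orange ×10^3 → 90000 Ω.
R2: white, black, green → 905; orange ×10^3 → 905000 Ω.
Series: 90000 + 905000 = 995000 Ω.

995000 Ω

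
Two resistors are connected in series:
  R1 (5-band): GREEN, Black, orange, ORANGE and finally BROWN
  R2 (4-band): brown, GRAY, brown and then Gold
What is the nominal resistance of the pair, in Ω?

R1: green, black, orange → 503; orange ×10^3 → 503000 Ω.
R2: brown, grey → 18; brown ×10 → 180 Ω.
Series: 503000 + 180 = 503180 Ω.

503180 Ω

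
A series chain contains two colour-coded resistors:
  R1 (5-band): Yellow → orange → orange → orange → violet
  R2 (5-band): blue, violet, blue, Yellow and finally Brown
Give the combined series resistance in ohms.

7193000 Ω

R1: yellow, orange, orange → 433; orange ×10^3 → 433000 Ω.
R2: blue, violet, blue → 676; yellow ×10^4 → 6760000 Ω.
Series: 433000 + 6760000 = 7193000 Ω.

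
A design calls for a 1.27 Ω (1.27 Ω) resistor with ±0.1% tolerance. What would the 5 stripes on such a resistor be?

brown, red, violet, silver, violet

1.27 Ω = 127 × 10^-2.
1 → brown
2 → red
7 → violet
Multiplier 10^-2 → silver.
±0.1% tolerance → violet.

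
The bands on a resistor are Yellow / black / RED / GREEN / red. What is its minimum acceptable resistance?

Yellow → 4 (first significant figure)
Black → 0 (second significant figure)
Red → 2 (third significant figure)
Green → ×10^5 multiplier
Red → ±2% tolerance
402 × 100000 = 40200000 Ω
Minimum = 40200000 × (1 − 2/100) = 39396000 Ω.

39396000 Ω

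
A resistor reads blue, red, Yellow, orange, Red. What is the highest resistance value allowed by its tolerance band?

Blue → 6 (first significant figure)
Red → 2 (second significant figure)
Yellow → 4 (third significant figure)
Orange → ×10^3 multiplier
Red → ±2% tolerance
624 × 1000 = 624000 Ω
Highest = 624000 × (1 + 2/100) = 636480 Ω.

636480 Ω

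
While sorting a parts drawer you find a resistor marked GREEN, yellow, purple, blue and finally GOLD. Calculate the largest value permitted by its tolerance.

574350000 Ω

Green → 5 (first significant figure)
Yellow → 4 (second significant figure)
Violet → 7 (third significant figure)
Blue → ×10^6 multiplier
Gold → ±5% tolerance
547 × 1000000 = 547000000 Ω
Largest = 547000000 × (1 + 5/100) = 574350000 Ω.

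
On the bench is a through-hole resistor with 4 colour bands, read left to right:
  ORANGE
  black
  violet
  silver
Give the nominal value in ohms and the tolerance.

Orange → 3 (first significant figure)
Black → 0 (second significant figure)
Violet → ×10^7 multiplier
Silver → ±10% tolerance
30 × 10000000 = 300000000 Ω

300000000 Ω ±10%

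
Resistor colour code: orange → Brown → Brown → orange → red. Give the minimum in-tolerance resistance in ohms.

304780 Ω

Orange → 3 (first significant figure)
Brown → 1 (second significant figure)
Brown → 1 (third significant figure)
Orange → ×10^3 multiplier
Red → ±2% tolerance
311 × 1000 = 311000 Ω
Minimum = 311000 × (1 − 2/100) = 304780 Ω.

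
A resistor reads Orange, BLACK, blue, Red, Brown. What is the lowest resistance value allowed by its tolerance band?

Orange → 3 (first significant figure)
Black → 0 (second significant figure)
Blue → 6 (third significant figure)
Red → ×10^2 multiplier
Brown → ±1% tolerance
306 × 100 = 30600 Ω
Lowest = 30600 × (1 − 1/100) = 30294 Ω.

30294 Ω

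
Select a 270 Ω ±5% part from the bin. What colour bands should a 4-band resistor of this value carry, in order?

270 Ω = 27 × 10^1.
2 → red
7 → violet
Multiplier 10^1 → brown.
±5% tolerance → gold.

red, violet, brown, gold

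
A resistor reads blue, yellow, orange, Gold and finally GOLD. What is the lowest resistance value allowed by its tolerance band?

Blue → 6 (first significant figure)
Yellow → 4 (second significant figure)
Orange → 3 (third significant figure)
Gold → ×0.1 multiplier
Gold → ±5% tolerance
643 × 0.1 = 64.3 Ω
Lowest = 64.3 × (1 − 5/100) = 61.085 Ω.

61.085 Ω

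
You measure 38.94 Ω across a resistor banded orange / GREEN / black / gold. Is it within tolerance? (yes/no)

no

Orange → 3 (first significant figure)
Green → 5 (second significant figure)
Black → ×1 multiplier
Gold → ±5% tolerance
35 × 1 = 35 Ω
Allowed range: 33.25 Ω to 36.75 Ω.
38.94 Ω lies outside that range.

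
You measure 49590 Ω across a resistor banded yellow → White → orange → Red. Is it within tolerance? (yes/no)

yes

Yellow → 4 (first significant figure)
White → 9 (second significant figure)
Orange → ×10^3 multiplier
Red → ±2% tolerance
49 × 1000 = 49000 Ω
Allowed range: 48020 Ω to 49980 Ω.
49590 Ω lies inside that range.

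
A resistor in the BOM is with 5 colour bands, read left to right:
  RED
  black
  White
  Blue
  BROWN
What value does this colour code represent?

209000000 Ω

Red → 2 (first significant figure)
Black → 0 (second significant figure)
White → 9 (third significant figure)
Blue → ×10^6 multiplier
209 × 1000000 = 209000000 Ω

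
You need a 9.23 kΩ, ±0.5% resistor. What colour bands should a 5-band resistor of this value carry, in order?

9230 Ω = 923 × 10^1.
9 → white
2 → red
3 → orange
Multiplier 10^1 → brown.
±0.5% tolerance → green.

white, red, orange, brown, green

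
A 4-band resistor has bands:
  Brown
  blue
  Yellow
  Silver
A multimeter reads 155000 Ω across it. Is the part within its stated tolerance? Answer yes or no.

yes

Brown → 1 (first significant figure)
Blue → 6 (second significant figure)
Yellow → ×10^4 multiplier
Silver → ±10% tolerance
16 × 10000 = 160000 Ω
Allowed range: 144000 Ω to 176000 Ω.
155000 Ω lies inside that range.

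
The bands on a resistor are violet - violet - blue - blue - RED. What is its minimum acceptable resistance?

760480000 Ω

Violet → 7 (first significant figure)
Violet → 7 (second significant figure)
Blue → 6 (third significant figure)
Blue → ×10^6 multiplier
Red → ±2% tolerance
776 × 1000000 = 776000000 Ω
Minimum = 776000000 × (1 − 2/100) = 760480000 Ω.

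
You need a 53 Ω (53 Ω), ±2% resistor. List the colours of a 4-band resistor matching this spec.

53 Ω = 53 × 10^0.
5 → green
3 → orange
Multiplier 10^0 → black.
±2% tolerance → red.

green, orange, black, red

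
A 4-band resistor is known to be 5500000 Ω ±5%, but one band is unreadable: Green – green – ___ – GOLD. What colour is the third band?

green

5500000 Ω = 55 × 10^5.
The third band is the multiplier, 10^5, which is green.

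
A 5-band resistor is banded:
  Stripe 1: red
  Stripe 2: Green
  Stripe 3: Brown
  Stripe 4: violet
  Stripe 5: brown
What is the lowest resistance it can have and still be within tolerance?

Red → 2 (first significant figure)
Green → 5 (second significant figure)
Brown → 1 (third significant figure)
Violet → ×10^7 multiplier
Brown → ±1% tolerance
251 × 10000000 = 2510000000 Ω
Lowest = 2510000000 × (1 − 1/100) = 2484900000 Ω.

2484900000 Ω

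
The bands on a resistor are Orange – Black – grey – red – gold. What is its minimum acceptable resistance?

29260 Ω

Orange → 3 (first significant figure)
Black → 0 (second significant figure)
Grey → 8 (third significant figure)
Red → ×10^2 multiplier
Gold → ±5% tolerance
308 × 100 = 30800 Ω
Minimum = 30800 × (1 − 5/100) = 29260 Ω.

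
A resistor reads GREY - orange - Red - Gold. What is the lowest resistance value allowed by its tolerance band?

7885 Ω

Grey → 8 (first significant figure)
Orange → 3 (second significant figure)
Red → ×10^2 multiplier
Gold → ±5% tolerance
83 × 100 = 8300 Ω
Lowest = 8300 × (1 − 5/100) = 7885 Ω.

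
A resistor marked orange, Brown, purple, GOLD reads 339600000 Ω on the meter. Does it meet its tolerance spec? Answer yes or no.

Orange → 3 (first significant figure)
Brown → 1 (second significant figure)
Violet → ×10^7 multiplier
Gold → ±5% tolerance
31 × 10000000 = 310000000 Ω
Allowed range: 294500000 Ω to 325500000 Ω.
339600000 Ω lies outside that range.

no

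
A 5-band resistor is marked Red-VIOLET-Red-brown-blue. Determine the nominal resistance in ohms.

Red → 2 (first significant figure)
Violet → 7 (second significant figure)
Red → 2 (third significant figure)
Brown → ×10 multiplier
272 × 10 = 2720 Ω

2720 Ω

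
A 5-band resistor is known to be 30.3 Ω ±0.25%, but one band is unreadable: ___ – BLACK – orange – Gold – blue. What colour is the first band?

orange

30.3 Ω = 303 × 10^-1.
The first band gives digit 3 of the significand, and 3 is orange.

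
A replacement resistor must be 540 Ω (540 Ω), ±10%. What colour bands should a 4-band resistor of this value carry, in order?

green, yellow, brown, silver

540 Ω = 54 × 10^1.
5 → green
4 → yellow
Multiplier 10^1 → brown.
±10% tolerance → silver.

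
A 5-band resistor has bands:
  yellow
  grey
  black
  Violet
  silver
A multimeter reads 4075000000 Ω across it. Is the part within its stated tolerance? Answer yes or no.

no

Yellow → 4 (first significant figure)
Grey → 8 (second significant figure)
Black → 0 (third significant figure)
Violet → ×10^7 multiplier
Silver → ±10% tolerance
480 × 10000000 = 4800000000 Ω
Allowed range: 4320000000 Ω to 5280000000 Ω.
4075000000 Ω lies outside that range.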